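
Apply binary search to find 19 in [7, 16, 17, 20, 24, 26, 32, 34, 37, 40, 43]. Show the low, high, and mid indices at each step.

Binary search for 19 in [7, 16, 17, 20, 24, 26, 32, 34, 37, 40, 43]:

lo=0, hi=10, mid=5, arr[mid]=26 -> 26 > 19, search left half
lo=0, hi=4, mid=2, arr[mid]=17 -> 17 < 19, search right half
lo=3, hi=4, mid=3, arr[mid]=20 -> 20 > 19, search left half
lo=3 > hi=2, target 19 not found

Binary search determines that 19 is not in the array after 3 comparisons. The search space was exhausted without finding the target.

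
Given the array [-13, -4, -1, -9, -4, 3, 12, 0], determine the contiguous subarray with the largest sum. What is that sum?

Using Kadane's algorithm on [-13, -4, -1, -9, -4, 3, 12, 0]:

Scanning through the array:
Position 1 (value -4): max_ending_here = -4, max_so_far = -4
Position 2 (value -1): max_ending_here = -1, max_so_far = -1
Position 3 (value -9): max_ending_here = -9, max_so_far = -1
Position 4 (value -4): max_ending_here = -4, max_so_far = -1
Position 5 (value 3): max_ending_here = 3, max_so_far = 3
Position 6 (value 12): max_ending_here = 15, max_so_far = 15
Position 7 (value 0): max_ending_here = 15, max_so_far = 15

Maximum subarray: [3, 12]
Maximum sum: 15

The maximum subarray is [3, 12] with sum 15. This subarray runs from index 5 to index 6.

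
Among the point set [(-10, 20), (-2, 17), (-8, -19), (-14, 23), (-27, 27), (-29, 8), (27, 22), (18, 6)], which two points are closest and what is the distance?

Computing all pairwise distances among 8 points:

d((-10, 20), (-2, 17)) = 8.544
d((-10, 20), (-8, -19)) = 39.0512
d((-10, 20), (-14, 23)) = 5.0 <-- minimum
d((-10, 20), (-27, 27)) = 18.3848
d((-10, 20), (-29, 8)) = 22.4722
d((-10, 20), (27, 22)) = 37.054
d((-10, 20), (18, 6)) = 31.305
d((-2, 17), (-8, -19)) = 36.4966
d((-2, 17), (-14, 23)) = 13.4164
d((-2, 17), (-27, 27)) = 26.9258
d((-2, 17), (-29, 8)) = 28.4605
d((-2, 17), (27, 22)) = 29.4279
d((-2, 17), (18, 6)) = 22.8254
d((-8, -19), (-14, 23)) = 42.4264
d((-8, -19), (-27, 27)) = 49.7695
d((-8, -19), (-29, 8)) = 34.2053
d((-8, -19), (27, 22)) = 53.9073
d((-8, -19), (18, 6)) = 36.0694
d((-14, 23), (-27, 27)) = 13.6015
d((-14, 23), (-29, 8)) = 21.2132
d((-14, 23), (27, 22)) = 41.0122
d((-14, 23), (18, 6)) = 36.2353
d((-27, 27), (-29, 8)) = 19.105
d((-27, 27), (27, 22)) = 54.231
d((-27, 27), (18, 6)) = 49.6588
d((-29, 8), (27, 22)) = 57.7235
d((-29, 8), (18, 6)) = 47.0425
d((27, 22), (18, 6)) = 18.3576

Closest pair: (-10, 20) and (-14, 23) with distance 5.0

The closest pair is (-10, 20) and (-14, 23) with Euclidean distance 5.0. For 8 points, brute-force pairwise comparison is shown above. For large n, the divide-and-conquer algorithm (sort by x, recurse on halves, check the dividing strip) achieves O(n log n).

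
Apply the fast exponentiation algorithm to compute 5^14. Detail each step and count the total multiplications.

Computing 5^14 by squaring (build up from 5^1; each line after the first costs one multiplication):

5^1 = 5
5^2 = (5^1)^2 = 5^2 = 25
5^3 = 5 * 5^2 = 5 * 25 = 125
5^6 = (5^3)^2 = 125^2 = 15625
5^7 = 5 * 5^6 = 5 * 15625 = 78125
5^14 = (5^7)^2 = 78125^2 = 6103515625

Result: 6103515625
Multiplications needed: 5 (5 lines after 5^1)

5^14 = 6103515625. Using exponentiation by squaring, this requires 5 multiplications. The key idea: if the exponent is even, square the half-power; if odd, multiply by the base once.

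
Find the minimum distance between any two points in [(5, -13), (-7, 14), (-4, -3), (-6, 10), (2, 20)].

Computing all pairwise distances among 5 points:

d((5, -13), (-7, 14)) = 29.5466
d((5, -13), (-4, -3)) = 13.4536
d((5, -13), (-6, 10)) = 25.4951
d((5, -13), (2, 20)) = 33.1361
d((-7, 14), (-4, -3)) = 17.2627
d((-7, 14), (-6, 10)) = 4.1231 <-- minimum
d((-7, 14), (2, 20)) = 10.8167
d((-4, -3), (-6, 10)) = 13.1529
d((-4, -3), (2, 20)) = 23.7697
d((-6, 10), (2, 20)) = 12.8062

Closest pair: (-7, 14) and (-6, 10) with distance 4.1231

The closest pair is (-7, 14) and (-6, 10) with Euclidean distance 4.1231. For 5 points, brute-force pairwise comparison is shown above. For large n, the divide-and-conquer algorithm (sort by x, recurse on halves, check the dividing strip) achieves O(n log n).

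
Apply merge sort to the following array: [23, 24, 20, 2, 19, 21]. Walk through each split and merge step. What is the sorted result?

Merge sort trace:

Split: [23, 24, 20, 2, 19, 21] -> [23, 24, 20] and [2, 19, 21]
  Split: [23, 24, 20] -> [23] and [24, 20]
    Split: [24, 20] -> [24] and [20]
    Merge: [24] + [20] -> [20, 24]
  Merge: [23] + [20, 24] -> [20, 23, 24]
  Split: [2, 19, 21] -> [2] and [19, 21]
    Split: [19, 21] -> [19] and [21]
    Merge: [19] + [21] -> [19, 21]
  Merge: [2] + [19, 21] -> [2, 19, 21]
Merge: [20, 23, 24] + [2, 19, 21] -> [2, 19, 20, 21, 23, 24]

Final sorted array: [2, 19, 20, 21, 23, 24]

The merge sort proceeds by recursively splitting the array and merging sorted halves.
After all merges, the sorted array is [2, 19, 20, 21, 23, 24].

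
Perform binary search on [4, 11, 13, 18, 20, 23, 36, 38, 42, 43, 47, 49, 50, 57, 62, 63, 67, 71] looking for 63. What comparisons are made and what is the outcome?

Binary search for 63 in [4, 11, 13, 18, 20, 23, 36, 38, 42, 43, 47, 49, 50, 57, 62, 63, 67, 71]:

lo=0, hi=17, mid=8, arr[mid]=42 -> 42 < 63, search right half
lo=9, hi=17, mid=13, arr[mid]=57 -> 57 < 63, search right half
lo=14, hi=17, mid=15, arr[mid]=63 -> Found target at index 15!

Binary search finds 63 at index 15 after 3 comparisons. The search repeatedly halves the search space by comparing with the middle element.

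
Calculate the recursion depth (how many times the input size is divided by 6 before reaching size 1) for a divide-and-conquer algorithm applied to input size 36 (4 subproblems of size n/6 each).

For divide and conquer with division factor 6:

Problem sizes at each level:
Level 0: 36
Level 1: 6
Level 2: 1

The root is level 0 and the size-1 base case is level 2 (the tree spans levels 0 through 2, i.e. 3 levels counting the root), so the depth is the number of divisions: log_6(36) = 2

The recursion tree depth is log_6(36) = 2. At each level, the problem size is divided by 6, so it takes 2 divisions to reduce to a base case of size 1. The algorithm makes 4 recursive calls at each level.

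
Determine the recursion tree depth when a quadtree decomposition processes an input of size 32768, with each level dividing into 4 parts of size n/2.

For divide and conquer with division factor 2:

Problem sizes at each level:
Level 0: 32768
Level 1: 16384
Level 2: 8192
Level 3: 4096
Level 4: 2048
Level 5: 1024
Level 6: 512
Level 7: 256
Level 8: 128
Level 9: 64
Level 10: 32
Level 11: 16
Level 12: 8
Level 13: 4
Level 14: 2
Level 15: 1

The root is level 0 and the size-1 base case is level 15 (the tree spans levels 0 through 15, i.e. 16 levels counting the root), so the depth is the number of divisions: log_2(32768) = 15

The recursion tree depth is log_2(32768) = 15. At each level, the problem size is divided by 2, so it takes 15 divisions to reduce to a base case of size 1. The algorithm makes 4 recursive calls at each level.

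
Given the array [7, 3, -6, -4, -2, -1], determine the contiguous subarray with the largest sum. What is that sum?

Using Kadane's algorithm on [7, 3, -6, -4, -2, -1]:

Scanning through the array:
Position 1 (value 3): max_ending_here = 10, max_so_far = 10
Position 2 (value -6): max_ending_here = 4, max_so_far = 10
Position 3 (value -4): max_ending_here = 0, max_so_far = 10
Position 4 (value -2): max_ending_here = -2, max_so_far = 10
Position 5 (value -1): max_ending_here = -1, max_so_far = 10

Maximum subarray: [7, 3]
Maximum sum: 10

The maximum subarray is [7, 3] with sum 10. This subarray runs from index 0 to index 1.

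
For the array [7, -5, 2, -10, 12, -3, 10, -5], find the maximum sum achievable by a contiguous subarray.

Using Kadane's algorithm on [7, -5, 2, -10, 12, -3, 10, -5]:

Scanning through the array:
Position 1 (value -5): max_ending_here = 2, max_so_far = 7
Position 2 (value 2): max_ending_here = 4, max_so_far = 7
Position 3 (value -10): max_ending_here = -6, max_so_far = 7
Position 4 (value 12): max_ending_here = 12, max_so_far = 12
Position 5 (value -3): max_ending_here = 9, max_so_far = 12
Position 6 (value 10): max_ending_here = 19, max_so_far = 19
Position 7 (value -5): max_ending_here = 14, max_so_far = 19

Maximum subarray: [12, -3, 10]
Maximum sum: 19

The maximum subarray is [12, -3, 10] with sum 19. This subarray runs from index 4 to index 6.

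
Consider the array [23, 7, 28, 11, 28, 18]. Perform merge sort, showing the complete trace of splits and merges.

Merge sort trace:

Split: [23, 7, 28, 11, 28, 18] -> [23, 7, 28] and [11, 28, 18]
  Split: [23, 7, 28] -> [23] and [7, 28]
    Split: [7, 28] -> [7] and [28]
    Merge: [7] + [28] -> [7, 28]
  Merge: [23] + [7, 28] -> [7, 23, 28]
  Split: [11, 28, 18] -> [11] and [28, 18]
    Split: [28, 18] -> [28] and [18]
    Merge: [28] + [18] -> [18, 28]
  Merge: [11] + [18, 28] -> [11, 18, 28]
Merge: [7, 23, 28] + [11, 18, 28] -> [7, 11, 18, 23, 28, 28]

Final sorted array: [7, 11, 18, 23, 28, 28]

The merge sort proceeds by recursively splitting the array and merging sorted halves.
After all merges, the sorted array is [7, 11, 18, 23, 28, 28].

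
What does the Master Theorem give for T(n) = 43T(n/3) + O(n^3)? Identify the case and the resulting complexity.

Master Theorem for T(n) = 43T(n/3) + O(n^3):

a = 43, b = 3, c = 3
log_b(a) = log_3(43) = 3.4236

Case 1: c = 3 < log_3(43) = 3.4236
T(n) = O(n^(log_3 43))

For T(n) = 43T(n/3) + O(n^3): log_3(43) = 3.4236. This is Case 1 of the Master Theorem (c < log_b(a), work dominated by leaves), giving O(n^(log_3 43)).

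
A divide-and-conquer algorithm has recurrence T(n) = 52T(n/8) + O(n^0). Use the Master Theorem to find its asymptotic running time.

Master Theorem for T(n) = 52T(n/8) + O(n^0):

a = 52, b = 8, c = 0
log_b(a) = log_8(52) = 1.9001

Case 1: c = 0 < log_8(52) = 1.9001
T(n) = O(n^(log_8 52))

For T(n) = 52T(n/8) + O(n^0): log_8(52) = 1.9001. This is Case 1 of the Master Theorem (c < log_b(a), work dominated by leaves), giving O(n^(log_8 52)).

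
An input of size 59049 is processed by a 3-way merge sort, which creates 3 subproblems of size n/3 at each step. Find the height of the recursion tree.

For divide and conquer with division factor 3:

Problem sizes at each level:
Level 0: 59049
Level 1: 19683
Level 2: 6561
Level 3: 2187
Level 4: 729
Level 5: 243
Level 6: 81
Level 7: 27
Level 8: 9
Level 9: 3
Level 10: 1

The root is level 0 and the size-1 base case is level 10 (the tree spans levels 0 through 10, i.e. 11 levels counting the root), so the depth is the number of divisions: log_3(59049) = 10

The recursion tree depth is log_3(59049) = 10. At each level, the problem size is divided by 3, so it takes 10 divisions to reduce to a base case of size 1. The algorithm makes 3 recursive calls at each level.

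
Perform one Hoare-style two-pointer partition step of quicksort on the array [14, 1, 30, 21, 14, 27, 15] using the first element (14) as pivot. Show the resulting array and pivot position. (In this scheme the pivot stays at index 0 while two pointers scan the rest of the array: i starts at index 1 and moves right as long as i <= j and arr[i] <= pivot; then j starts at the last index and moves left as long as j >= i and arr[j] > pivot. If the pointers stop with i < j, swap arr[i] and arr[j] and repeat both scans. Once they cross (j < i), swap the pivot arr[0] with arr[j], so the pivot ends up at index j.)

Hoare-style two-pointer partition with pivot = 14:

Initial array: [14, 1, 30, 21, 14, 27, 15]

Pointers start at i = 1, j = 6.
i stops at index 2 (arr[2]=30 > 14), j stops at index 4 (arr[4]=14 <= 14): swap arr[2] and arr[4], array becomes [14, 1, 14, 21, 30, 27, 15]
i ends at 3, j ends at 2: the pointers have crossed (j < i), so scanning stops.

Swap pivot arr[0] with arr[2] to place pivot at position 2: [14, 1, 14, 21, 30, 27, 15]
Pivot position: 2

After partitioning with pivot 14, the array becomes [14, 1, 14, 21, 30, 27, 15]. The pivot is placed at index 2. All elements to the left of the pivot are <= 14, and all elements to the right are > 14.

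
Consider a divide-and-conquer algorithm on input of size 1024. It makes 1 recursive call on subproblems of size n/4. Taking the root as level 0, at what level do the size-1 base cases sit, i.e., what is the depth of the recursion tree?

For divide and conquer with division factor 4:

Problem sizes at each level:
Level 0: 1024
Level 1: 256
Level 2: 64
Level 3: 16
Level 4: 4
Level 5: 1

The root is level 0 and the size-1 base case is level 5 (the tree spans levels 0 through 5, i.e. 6 levels counting the root), so the depth is the number of divisions: log_4(1024) = 5

The recursion tree depth is log_4(1024) = 5. At each level, the problem size is divided by 4, so it takes 5 divisions to reduce to a base case of size 1. The algorithm makes 1 recursive call at each level.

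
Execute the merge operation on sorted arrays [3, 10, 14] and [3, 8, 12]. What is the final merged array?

Merging process:

Compare 3 vs 3: take 3 from left. Merged: [3]
Compare 10 vs 3: take 3 from right. Merged: [3, 3]
Compare 10 vs 8: take 8 from right. Merged: [3, 3, 8]
Compare 10 vs 12: take 10 from left. Merged: [3, 3, 8, 10]
Compare 14 vs 12: take 12 from right. Merged: [3, 3, 8, 10, 12]
Append remaining from left: [14]. Merged: [3, 3, 8, 10, 12, 14]

Final merged array: [3, 3, 8, 10, 12, 14]
Total comparisons: 5

The merged array is [3, 3, 8, 10, 12, 14], requiring 5 comparisons. The merge step runs in O(n) time where n is the total number of elements.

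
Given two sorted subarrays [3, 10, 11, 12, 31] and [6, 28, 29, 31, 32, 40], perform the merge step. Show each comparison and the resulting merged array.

Merging process:

Compare 3 vs 6: take 3 from left. Merged: [3]
Compare 10 vs 6: take 6 from right. Merged: [3, 6]
Compare 10 vs 28: take 10 from left. Merged: [3, 6, 10]
Compare 11 vs 28: take 11 from left. Merged: [3, 6, 10, 11]
Compare 12 vs 28: take 12 from left. Merged: [3, 6, 10, 11, 12]
Compare 31 vs 28: take 28 from right. Merged: [3, 6, 10, 11, 12, 28]
Compare 31 vs 29: take 29 from right. Merged: [3, 6, 10, 11, 12, 28, 29]
Compare 31 vs 31: take 31 from left. Merged: [3, 6, 10, 11, 12, 28, 29, 31]
Append remaining from right: [31, 32, 40]. Merged: [3, 6, 10, 11, 12, 28, 29, 31, 31, 32, 40]

Final merged array: [3, 6, 10, 11, 12, 28, 29, 31, 31, 32, 40]
Total comparisons: 8

The merged array is [3, 6, 10, 11, 12, 28, 29, 31, 31, 32, 40], requiring 8 comparisons. The merge step runs in O(n) time where n is the total number of elements.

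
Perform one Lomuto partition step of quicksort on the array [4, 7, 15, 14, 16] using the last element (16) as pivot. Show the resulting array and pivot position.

Lomuto partition with pivot = 16:

Initial array: [4, 7, 15, 14, 16]

arr[0]=4 <= 16: swap with position 0, array becomes [4, 7, 15, 14, 16]
arr[1]=7 <= 16: swap with position 1, array becomes [4, 7, 15, 14, 16]
arr[2]=15 <= 16: swap with position 2, array becomes [4, 7, 15, 14, 16]
arr[3]=14 <= 16: swap with position 3, array becomes [4, 7, 15, 14, 16]

Place pivot at position 4: [4, 7, 15, 14, 16]
Pivot position: 4

After partitioning with pivot 16, the array becomes [4, 7, 15, 14, 16]. The pivot is placed at index 4. All elements to the left of the pivot are <= 16, and all elements to the right are > 16.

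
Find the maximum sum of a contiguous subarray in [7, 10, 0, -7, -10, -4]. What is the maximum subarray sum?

Using Kadane's algorithm on [7, 10, 0, -7, -10, -4]:

Scanning through the array:
Position 1 (value 10): max_ending_here = 17, max_so_far = 17
Position 2 (value 0): max_ending_here = 17, max_so_far = 17
Position 3 (value -7): max_ending_here = 10, max_so_far = 17
Position 4 (value -10): max_ending_here = 0, max_so_far = 17
Position 5 (value -4): max_ending_here = -4, max_so_far = 17

Maximum subarray: [7, 10]
Maximum sum: 17

The maximum subarray is [7, 10] with sum 17. This subarray runs from index 0 to index 1.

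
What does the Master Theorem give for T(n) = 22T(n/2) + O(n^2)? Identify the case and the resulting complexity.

Master Theorem for T(n) = 22T(n/2) + O(n^2):

a = 22, b = 2, c = 2
log_b(a) = log_2(22) = 4.4594

Case 1: c = 2 < log_2(22) = 4.4594
T(n) = O(n^(log_2 22))

For T(n) = 22T(n/2) + O(n^2): log_2(22) = 4.4594. This is Case 1 of the Master Theorem (c < log_b(a), work dominated by leaves), giving O(n^(log_2 22)).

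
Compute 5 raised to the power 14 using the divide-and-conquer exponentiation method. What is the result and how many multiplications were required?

Computing 5^14 by squaring (build up from 5^1; each line after the first costs one multiplication):

5^1 = 5
5^2 = (5^1)^2 = 5^2 = 25
5^3 = 5 * 5^2 = 5 * 25 = 125
5^6 = (5^3)^2 = 125^2 = 15625
5^7 = 5 * 5^6 = 5 * 15625 = 78125
5^14 = (5^7)^2 = 78125^2 = 6103515625

Result: 6103515625
Multiplications needed: 5 (5 lines after 5^1)

5^14 = 6103515625. Using exponentiation by squaring, this requires 5 multiplications. The key idea: if the exponent is even, square the half-power; if odd, multiply by the base once.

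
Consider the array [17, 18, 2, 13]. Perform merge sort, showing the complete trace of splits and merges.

Merge sort trace:

Split: [17, 18, 2, 13] -> [17, 18] and [2, 13]
  Split: [17, 18] -> [17] and [18]
  Merge: [17] + [18] -> [17, 18]
  Split: [2, 13] -> [2] and [13]
  Merge: [2] + [13] -> [2, 13]
Merge: [17, 18] + [2, 13] -> [2, 13, 17, 18]

Final sorted array: [2, 13, 17, 18]

The merge sort proceeds by recursively splitting the array and merging sorted halves.
After all merges, the sorted array is [2, 13, 17, 18].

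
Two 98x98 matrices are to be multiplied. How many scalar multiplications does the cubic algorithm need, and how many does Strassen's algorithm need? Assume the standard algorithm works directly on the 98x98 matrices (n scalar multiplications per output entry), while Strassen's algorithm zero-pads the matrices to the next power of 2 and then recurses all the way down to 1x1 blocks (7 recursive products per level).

Matrix multiplication for 98x98 matrices:

Strassen's algorithm requires power-of-2 dimensions. Pad 98x98 to 128x128 (next power of 2).

Standard algorithm: 98^3 = 941192 multiplications
Strassen's algorithm: 7^(log2(128)) = 7^7 = 823543 multiplications
Savings: 941192 - 823543 = 117649 multiplications

Standard: 941192 multiplications (98^3). Strassen: 823543 multiplications (7^7, after padding to 128x128). Strassen reduces 8 recursive multiplications to 7 at each level.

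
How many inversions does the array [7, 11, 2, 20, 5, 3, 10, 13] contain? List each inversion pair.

Finding inversions in [7, 11, 2, 20, 5, 3, 10, 13]:

(0, 2): arr[0]=7 > arr[2]=2
(0, 4): arr[0]=7 > arr[4]=5
(0, 5): arr[0]=7 > arr[5]=3
(1, 2): arr[1]=11 > arr[2]=2
(1, 4): arr[1]=11 > arr[4]=5
(1, 5): arr[1]=11 > arr[5]=3
(1, 6): arr[1]=11 > arr[6]=10
(3, 4): arr[3]=20 > arr[4]=5
(3, 5): arr[3]=20 > arr[5]=3
(3, 6): arr[3]=20 > arr[6]=10
(3, 7): arr[3]=20 > arr[7]=13
(4, 5): arr[4]=5 > arr[5]=3

Total inversions: 12

The array has 12 inversion(s): (0,2), (0,4), (0,5), (1,2), (1,4), (1,5), (1,6), (3,4), (3,5), (3,6), (3,7), (4,5). Each pair (i,j) satisfies i < j and arr[i] > arr[j].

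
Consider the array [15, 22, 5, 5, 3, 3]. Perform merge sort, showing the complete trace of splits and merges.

Merge sort trace:

Split: [15, 22, 5, 5, 3, 3] -> [15, 22, 5] and [5, 3, 3]
  Split: [15, 22, 5] -> [15] and [22, 5]
    Split: [22, 5] -> [22] and [5]
    Merge: [22] + [5] -> [5, 22]
  Merge: [15] + [5, 22] -> [5, 15, 22]
  Split: [5, 3, 3] -> [5] and [3, 3]
    Split: [3, 3] -> [3] and [3]
    Merge: [3] + [3] -> [3, 3]
  Merge: [5] + [3, 3] -> [3, 3, 5]
Merge: [5, 15, 22] + [3, 3, 5] -> [3, 3, 5, 5, 15, 22]

Final sorted array: [3, 3, 5, 5, 15, 22]

The merge sort proceeds by recursively splitting the array and merging sorted halves.
After all merges, the sorted array is [3, 3, 5, 5, 15, 22].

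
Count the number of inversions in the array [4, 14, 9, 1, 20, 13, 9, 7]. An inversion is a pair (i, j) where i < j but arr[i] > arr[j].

Finding inversions in [4, 14, 9, 1, 20, 13, 9, 7]:

(0, 3): arr[0]=4 > arr[3]=1
(1, 2): arr[1]=14 > arr[2]=9
(1, 3): arr[1]=14 > arr[3]=1
(1, 5): arr[1]=14 > arr[5]=13
(1, 6): arr[1]=14 > arr[6]=9
(1, 7): arr[1]=14 > arr[7]=7
(2, 3): arr[2]=9 > arr[3]=1
(2, 7): arr[2]=9 > arr[7]=7
(4, 5): arr[4]=20 > arr[5]=13
(4, 6): arr[4]=20 > arr[6]=9
(4, 7): arr[4]=20 > arr[7]=7
(5, 6): arr[5]=13 > arr[6]=9
(5, 7): arr[5]=13 > arr[7]=7
(6, 7): arr[6]=9 > arr[7]=7

Total inversions: 14

The array has 14 inversion(s): (0,3), (1,2), (1,3), (1,5), (1,6), (1,7), (2,3), (2,7), (4,5), (4,6), (4,7), (5,6), (5,7), (6,7). Each pair (i,j) satisfies i < j and arr[i] > arr[j].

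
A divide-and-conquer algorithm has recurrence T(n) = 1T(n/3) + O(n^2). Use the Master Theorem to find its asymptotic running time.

Master Theorem for T(n) = 1T(n/3) + O(n^2):

a = 1, b = 3, c = 2
log_b(a) = log_3(1) = 0.0000

Case 3: c = 2 > log_3(1) = 0.0000
T(n) = O(n^2) = O(n^2)

For T(n) = 1T(n/3) + O(n^2): log_3(1) = 0.0000. This is Case 3 of the Master Theorem (c > log_b(a), work dominated by root), giving O(n^2).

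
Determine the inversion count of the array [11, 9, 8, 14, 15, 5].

Finding inversions in [11, 9, 8, 14, 15, 5]:

(0, 1): arr[0]=11 > arr[1]=9
(0, 2): arr[0]=11 > arr[2]=8
(0, 5): arr[0]=11 > arr[5]=5
(1, 2): arr[1]=9 > arr[2]=8
(1, 5): arr[1]=9 > arr[5]=5
(2, 5): arr[2]=8 > arr[5]=5
(3, 5): arr[3]=14 > arr[5]=5
(4, 5): arr[4]=15 > arr[5]=5

Total inversions: 8

The array has 8 inversion(s): (0,1), (0,2), (0,5), (1,2), (1,5), (2,5), (3,5), (4,5). Each pair (i,j) satisfies i < j and arr[i] > arr[j].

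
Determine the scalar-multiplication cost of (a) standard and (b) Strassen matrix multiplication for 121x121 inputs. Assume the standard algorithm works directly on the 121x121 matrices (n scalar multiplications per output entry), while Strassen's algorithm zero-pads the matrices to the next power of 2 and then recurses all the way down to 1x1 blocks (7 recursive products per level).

Matrix multiplication for 121x121 matrices:

Strassen's algorithm requires power-of-2 dimensions. Pad 121x121 to 128x128 (next power of 2).

Standard algorithm: 121^3 = 1771561 multiplications
Strassen's algorithm: 7^(log2(128)) = 7^7 = 823543 multiplications
Savings: 1771561 - 823543 = 948018 multiplications

Standard: 1771561 multiplications (121^3). Strassen: 823543 multiplications (7^7, after padding to 128x128). Strassen reduces 8 recursive multiplications to 7 at each level.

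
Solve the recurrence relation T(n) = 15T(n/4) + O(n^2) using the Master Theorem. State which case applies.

Master Theorem for T(n) = 15T(n/4) + O(n^2):

a = 15, b = 4, c = 2
log_b(a) = log_4(15) = 1.9534

Case 3: c = 2 > log_4(15) = 1.9534
T(n) = O(n^2) = O(n^2)

For T(n) = 15T(n/4) + O(n^2): log_4(15) = 1.9534. This is Case 3 of the Master Theorem (c > log_b(a), work dominated by root), giving O(n^2).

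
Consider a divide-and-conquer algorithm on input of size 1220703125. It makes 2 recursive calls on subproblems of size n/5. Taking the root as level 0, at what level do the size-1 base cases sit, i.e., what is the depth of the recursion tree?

For divide and conquer with division factor 5:

Problem sizes at each level:
Level 0: 1220703125
Level 1: 244140625
Level 2: 48828125
Level 3: 9765625
Level 4: 1953125
Level 5: 390625
Level 6: 78125
Level 7: 15625
Level 8: 3125
Level 9: 625
Level 10: 125
Level 11: 25
Level 12: 5
Level 13: 1

The root is level 0 and the size-1 base case is level 13 (the tree spans levels 0 through 13, i.e. 14 levels counting the root), so the depth is the number of divisions: log_5(1220703125) = 13

The recursion tree depth is log_5(1220703125) = 13. At each level, the problem size is divided by 5, so it takes 13 divisions to reduce to a base case of size 1. The algorithm makes 2 recursive calls at each level.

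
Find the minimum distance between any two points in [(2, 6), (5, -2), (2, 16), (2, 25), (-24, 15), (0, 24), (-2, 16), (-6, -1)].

Computing all pairwise distances among 8 points:

d((2, 6), (5, -2)) = 8.544
d((2, 6), (2, 16)) = 10.0
d((2, 6), (2, 25)) = 19.0
d((2, 6), (-24, 15)) = 27.5136
d((2, 6), (0, 24)) = 18.1108
d((2, 6), (-2, 16)) = 10.7703
d((2, 6), (-6, -1)) = 10.6301
d((5, -2), (2, 16)) = 18.2483
d((5, -2), (2, 25)) = 27.1662
d((5, -2), (-24, 15)) = 33.6155
d((5, -2), (0, 24)) = 26.4764
d((5, -2), (-2, 16)) = 19.3132
d((5, -2), (-6, -1)) = 11.0454
d((2, 16), (2, 25)) = 9.0
d((2, 16), (-24, 15)) = 26.0192
d((2, 16), (0, 24)) = 8.2462
d((2, 16), (-2, 16)) = 4.0
d((2, 16), (-6, -1)) = 18.7883
d((2, 25), (-24, 15)) = 27.8568
d((2, 25), (0, 24)) = 2.2361 <-- minimum
d((2, 25), (-2, 16)) = 9.8489
d((2, 25), (-6, -1)) = 27.2029
d((-24, 15), (0, 24)) = 25.632
d((-24, 15), (-2, 16)) = 22.0227
d((-24, 15), (-6, -1)) = 24.0832
d((0, 24), (-2, 16)) = 8.2462
d((0, 24), (-6, -1)) = 25.7099
d((-2, 16), (-6, -1)) = 17.4642

Closest pair: (2, 25) and (0, 24) with distance 2.2361

The closest pair is (2, 25) and (0, 24) with Euclidean distance 2.2361. For 8 points, brute-force pairwise comparison is shown above. For large n, the divide-and-conquer algorithm (sort by x, recurse on halves, check the dividing strip) achieves O(n log n).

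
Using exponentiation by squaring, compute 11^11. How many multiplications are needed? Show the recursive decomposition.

Computing 11^11 by squaring (build up from 11^1; each line after the first costs one multiplication):

11^1 = 11
11^2 = (11^1)^2 = 11^2 = 121
11^4 = (11^2)^2 = 121^2 = 14641
11^5 = 11 * 11^4 = 11 * 14641 = 161051
11^10 = (11^5)^2 = 161051^2 = 25937424601
11^11 = 11 * 11^10 = 11 * 25937424601 = 285311670611

Result: 285311670611
Multiplications needed: 5 (5 lines after 11^1)

11^11 = 285311670611. Using exponentiation by squaring, this requires 5 multiplications. The key idea: if the exponent is even, square the half-power; if odd, multiply by the base once.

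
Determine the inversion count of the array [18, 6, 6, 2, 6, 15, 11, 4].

Finding inversions in [18, 6, 6, 2, 6, 15, 11, 4]:

(0, 1): arr[0]=18 > arr[1]=6
(0, 2): arr[0]=18 > arr[2]=6
(0, 3): arr[0]=18 > arr[3]=2
(0, 4): arr[0]=18 > arr[4]=6
(0, 5): arr[0]=18 > arr[5]=15
(0, 6): arr[0]=18 > arr[6]=11
(0, 7): arr[0]=18 > arr[7]=4
(1, 3): arr[1]=6 > arr[3]=2
(1, 7): arr[1]=6 > arr[7]=4
(2, 3): arr[2]=6 > arr[3]=2
(2, 7): arr[2]=6 > arr[7]=4
(4, 7): arr[4]=6 > arr[7]=4
(5, 6): arr[5]=15 > arr[6]=11
(5, 7): arr[5]=15 > arr[7]=4
(6, 7): arr[6]=11 > arr[7]=4

Total inversions: 15

The array has 15 inversion(s): (0,1), (0,2), (0,3), (0,4), (0,5), (0,6), (0,7), (1,3), (1,7), (2,3), (2,7), (4,7), (5,6), (5,7), (6,7). Each pair (i,j) satisfies i < j and arr[i] > arr[j].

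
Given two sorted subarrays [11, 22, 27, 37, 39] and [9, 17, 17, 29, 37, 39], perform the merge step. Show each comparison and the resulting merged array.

Merging process:

Compare 11 vs 9: take 9 from right. Merged: [9]
Compare 11 vs 17: take 11 from left. Merged: [9, 11]
Compare 22 vs 17: take 17 from right. Merged: [9, 11, 17]
Compare 22 vs 17: take 17 from right. Merged: [9, 11, 17, 17]
Compare 22 vs 29: take 22 from left. Merged: [9, 11, 17, 17, 22]
Compare 27 vs 29: take 27 from left. Merged: [9, 11, 17, 17, 22, 27]
Compare 37 vs 29: take 29 from right. Merged: [9, 11, 17, 17, 22, 27, 29]
Compare 37 vs 37: take 37 from left. Merged: [9, 11, 17, 17, 22, 27, 29, 37]
Compare 39 vs 37: take 37 from right. Merged: [9, 11, 17, 17, 22, 27, 29, 37, 37]
Compare 39 vs 39: take 39 from left. Merged: [9, 11, 17, 17, 22, 27, 29, 37, 37, 39]
Append remaining from right: [39]. Merged: [9, 11, 17, 17, 22, 27, 29, 37, 37, 39, 39]

Final merged array: [9, 11, 17, 17, 22, 27, 29, 37, 37, 39, 39]
Total comparisons: 10

The merged array is [9, 11, 17, 17, 22, 27, 29, 37, 37, 39, 39], requiring 10 comparisons. The merge step runs in O(n) time where n is the total number of elements.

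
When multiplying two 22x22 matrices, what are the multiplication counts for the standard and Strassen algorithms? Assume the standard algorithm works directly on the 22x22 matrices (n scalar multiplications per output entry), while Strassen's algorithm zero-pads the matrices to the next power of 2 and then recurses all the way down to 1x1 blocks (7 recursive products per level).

Matrix multiplication for 22x22 matrices:

Strassen's algorithm requires power-of-2 dimensions. Pad 22x22 to 32x32 (next power of 2).

Standard algorithm: 22^3 = 10648 multiplications
Strassen's algorithm: 7^(log2(32)) = 7^5 = 16807 multiplications
Difference: 10648 - 16807 = -6159 (Strassen uses MORE here due to padding overhead — for small or just-over-power-of-2 n, padding can outweigh the per-level savings)

Standard: 10648 multiplications (22^3). Strassen: 16807 multiplications (7^5, after padding to 32x32). Strassen reduces 8 recursive multiplications to 7 at each level.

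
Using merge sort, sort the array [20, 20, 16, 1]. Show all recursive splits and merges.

Merge sort trace:

Split: [20, 20, 16, 1] -> [20, 20] and [16, 1]
  Split: [20, 20] -> [20] and [20]
  Merge: [20] + [20] -> [20, 20]
  Split: [16, 1] -> [16] and [1]
  Merge: [16] + [1] -> [1, 16]
Merge: [20, 20] + [1, 16] -> [1, 16, 20, 20]

Final sorted array: [1, 16, 20, 20]

The merge sort proceeds by recursively splitting the array and merging sorted halves.
After all merges, the sorted array is [1, 16, 20, 20].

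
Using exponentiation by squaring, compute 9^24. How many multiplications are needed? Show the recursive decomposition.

Computing 9^24 by squaring (build up from 9^1; each line after the first costs one multiplication):

9^1 = 9
9^2 = (9^1)^2 = 9^2 = 81
9^3 = 9 * 9^2 = 9 * 81 = 729
9^6 = (9^3)^2 = 729^2 = 531441
9^12 = (9^6)^2 = 531441^2 = 282429536481
9^24 = (9^12)^2 = 282429536481^2 = 79766443076872509863361

Result: 79766443076872509863361
Multiplications needed: 5 (5 lines after 9^1)

9^24 = 79766443076872509863361. Using exponentiation by squaring, this requires 5 multiplications. The key idea: if the exponent is even, square the half-power; if odd, multiply by the base once.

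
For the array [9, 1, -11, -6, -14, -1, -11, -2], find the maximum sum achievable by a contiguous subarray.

Using Kadane's algorithm on [9, 1, -11, -6, -14, -1, -11, -2]:

Scanning through the array:
Position 1 (value 1): max_ending_here = 10, max_so_far = 10
Position 2 (value -11): max_ending_here = -1, max_so_far = 10
Position 3 (value -6): max_ending_here = -6, max_so_far = 10
Position 4 (value -14): max_ending_here = -14, max_so_far = 10
Position 5 (value -1): max_ending_here = -1, max_so_far = 10
Position 6 (value -11): max_ending_here = -11, max_so_far = 10
Position 7 (value -2): max_ending_here = -2, max_so_far = 10

Maximum subarray: [9, 1]
Maximum sum: 10

The maximum subarray is [9, 1] with sum 10. This subarray runs from index 0 to index 1.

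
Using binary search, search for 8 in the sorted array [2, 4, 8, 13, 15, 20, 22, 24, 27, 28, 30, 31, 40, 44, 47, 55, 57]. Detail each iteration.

Binary search for 8 in [2, 4, 8, 13, 15, 20, 22, 24, 27, 28, 30, 31, 40, 44, 47, 55, 57]:

lo=0, hi=16, mid=8, arr[mid]=27 -> 27 > 8, search left half
lo=0, hi=7, mid=3, arr[mid]=13 -> 13 > 8, search left half
lo=0, hi=2, mid=1, arr[mid]=4 -> 4 < 8, search right half
lo=2, hi=2, mid=2, arr[mid]=8 -> Found target at index 2!

Binary search finds 8 at index 2 after 4 comparisons. The search repeatedly halves the search space by comparing with the middle element.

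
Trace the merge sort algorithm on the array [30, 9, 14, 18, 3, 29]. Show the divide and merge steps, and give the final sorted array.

Merge sort trace:

Split: [30, 9, 14, 18, 3, 29] -> [30, 9, 14] and [18, 3, 29]
  Split: [30, 9, 14] -> [30] and [9, 14]
    Split: [9, 14] -> [9] and [14]
    Merge: [9] + [14] -> [9, 14]
  Merge: [30] + [9, 14] -> [9, 14, 30]
  Split: [18, 3, 29] -> [18] and [3, 29]
    Split: [3, 29] -> [3] and [29]
    Merge: [3] + [29] -> [3, 29]
  Merge: [18] + [3, 29] -> [3, 18, 29]
Merge: [9, 14, 30] + [3, 18, 29] -> [3, 9, 14, 18, 29, 30]

Final sorted array: [3, 9, 14, 18, 29, 30]

The merge sort proceeds by recursively splitting the array and merging sorted halves.
After all merges, the sorted array is [3, 9, 14, 18, 29, 30].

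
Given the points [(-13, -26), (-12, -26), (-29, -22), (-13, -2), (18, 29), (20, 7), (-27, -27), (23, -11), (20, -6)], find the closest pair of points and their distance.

Computing all pairwise distances among 9 points:

d((-13, -26), (-12, -26)) = 1.0 <-- minimum
d((-13, -26), (-29, -22)) = 16.4924
d((-13, -26), (-13, -2)) = 24.0
d((-13, -26), (18, 29)) = 63.1348
d((-13, -26), (20, 7)) = 46.669
d((-13, -26), (-27, -27)) = 14.0357
d((-13, -26), (23, -11)) = 39.0
d((-13, -26), (20, -6)) = 38.5876
d((-12, -26), (-29, -22)) = 17.4642
d((-12, -26), (-13, -2)) = 24.0208
d((-12, -26), (18, 29)) = 62.6498
d((-12, -26), (20, 7)) = 45.9674
d((-12, -26), (-27, -27)) = 15.0333
d((-12, -26), (23, -11)) = 38.0789
d((-12, -26), (20, -6)) = 37.7359
d((-29, -22), (-13, -2)) = 25.6125
d((-29, -22), (18, 29)) = 69.3542
d((-29, -22), (20, 7)) = 56.9386
d((-29, -22), (-27, -27)) = 5.3852
d((-29, -22), (23, -11)) = 53.1507
d((-29, -22), (20, -6)) = 51.5461
d((-13, -2), (18, 29)) = 43.8406
d((-13, -2), (20, 7)) = 34.2053
d((-13, -2), (-27, -27)) = 28.6531
d((-13, -2), (23, -11)) = 37.108
d((-13, -2), (20, -6)) = 33.2415
d((18, 29), (20, 7)) = 22.0907
d((18, 29), (-27, -27)) = 71.8401
d((18, 29), (23, -11)) = 40.3113
d((18, 29), (20, -6)) = 35.0571
d((20, 7), (-27, -27)) = 58.0086
d((20, 7), (23, -11)) = 18.2483
d((20, 7), (20, -6)) = 13.0
d((-27, -27), (23, -11)) = 52.4976
d((-27, -27), (20, -6)) = 51.4782
d((23, -11), (20, -6)) = 5.831

Closest pair: (-13, -26) and (-12, -26) with distance 1.0

The closest pair is (-13, -26) and (-12, -26) with Euclidean distance 1.0. For 9 points, brute-force pairwise comparison is shown above. For large n, the divide-and-conquer algorithm (sort by x, recurse on halves, check the dividing strip) achieves O(n log n).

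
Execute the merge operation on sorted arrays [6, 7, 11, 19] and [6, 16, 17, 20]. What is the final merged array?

Merging process:

Compare 6 vs 6: take 6 from left. Merged: [6]
Compare 7 vs 6: take 6 from right. Merged: [6, 6]
Compare 7 vs 16: take 7 from left. Merged: [6, 6, 7]
Compare 11 vs 16: take 11 from left. Merged: [6, 6, 7, 11]
Compare 19 vs 16: take 16 from right. Merged: [6, 6, 7, 11, 16]
Compare 19 vs 17: take 17 from right. Merged: [6, 6, 7, 11, 16, 17]
Compare 19 vs 20: take 19 from left. Merged: [6, 6, 7, 11, 16, 17, 19]
Append remaining from right: [20]. Merged: [6, 6, 7, 11, 16, 17, 19, 20]

Final merged array: [6, 6, 7, 11, 16, 17, 19, 20]
Total comparisons: 7

The merged array is [6, 6, 7, 11, 16, 17, 19, 20], requiring 7 comparisons. The merge step runs in O(n) time where n is the total number of elements.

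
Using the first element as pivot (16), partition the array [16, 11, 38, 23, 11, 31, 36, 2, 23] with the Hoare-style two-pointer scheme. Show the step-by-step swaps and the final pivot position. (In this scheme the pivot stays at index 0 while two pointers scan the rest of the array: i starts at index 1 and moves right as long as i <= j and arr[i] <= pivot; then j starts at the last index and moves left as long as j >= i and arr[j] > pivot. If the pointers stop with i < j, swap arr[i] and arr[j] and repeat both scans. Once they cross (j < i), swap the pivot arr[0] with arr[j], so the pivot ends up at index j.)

Hoare-style two-pointer partition with pivot = 16:

Initial array: [16, 11, 38, 23, 11, 31, 36, 2, 23]

Pointers start at i = 1, j = 8.
i stops at index 2 (arr[2]=38 > 16), j stops at index 7 (arr[7]=2 <= 16): swap arr[2] and arr[7], array becomes [16, 11, 2, 23, 11, 31, 36, 38, 23]
i stops at index 3 (arr[3]=23 > 16), j stops at index 4 (arr[4]=11 <= 16): swap arr[3] and arr[4], array becomes [16, 11, 2, 11, 23, 31, 36, 38, 23]
i ends at 4, j ends at 3: the pointers have crossed (j < i), so scanning stops.

Swap pivot arr[0] with arr[3] to place pivot at position 3: [11, 11, 2, 16, 23, 31, 36, 38, 23]
Pivot position: 3

After partitioning with pivot 16, the array becomes [11, 11, 2, 16, 23, 31, 36, 38, 23]. The pivot is placed at index 3. All elements to the left of the pivot are <= 16, and all elements to the right are > 16.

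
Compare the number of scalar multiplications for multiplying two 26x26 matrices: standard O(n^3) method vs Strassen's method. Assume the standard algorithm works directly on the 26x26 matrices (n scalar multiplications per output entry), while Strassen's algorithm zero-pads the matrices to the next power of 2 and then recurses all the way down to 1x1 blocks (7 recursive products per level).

Matrix multiplication for 26x26 matrices:

Strassen's algorithm requires power-of-2 dimensions. Pad 26x26 to 32x32 (next power of 2).

Standard algorithm: 26^3 = 17576 multiplications
Strassen's algorithm: 7^(log2(32)) = 7^5 = 16807 multiplications
Savings: 17576 - 16807 = 769 multiplications

Standard: 17576 multiplications (26^3). Strassen: 16807 multiplications (7^5, after padding to 32x32). Strassen reduces 8 recursive multiplications to 7 at each level.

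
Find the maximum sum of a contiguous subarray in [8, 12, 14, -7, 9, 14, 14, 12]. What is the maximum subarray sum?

Using Kadane's algorithm on [8, 12, 14, -7, 9, 14, 14, 12]:

Scanning through the array:
Position 1 (value 12): max_ending_here = 20, max_so_far = 20
Position 2 (value 14): max_ending_here = 34, max_so_far = 34
Position 3 (value -7): max_ending_here = 27, max_so_far = 34
Position 4 (value 9): max_ending_here = 36, max_so_far = 36
Position 5 (value 14): max_ending_here = 50, max_so_far = 50
Position 6 (value 14): max_ending_here = 64, max_so_far = 64
Position 7 (value 12): max_ending_here = 76, max_so_far = 76

Maximum subarray: [8, 12, 14, -7, 9, 14, 14, 12]
Maximum sum: 76

The maximum subarray is [8, 12, 14, -7, 9, 14, 14, 12] with sum 76. This subarray runs from index 0 to index 7.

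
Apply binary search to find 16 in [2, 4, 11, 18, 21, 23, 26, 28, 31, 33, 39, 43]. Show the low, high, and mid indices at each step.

Binary search for 16 in [2, 4, 11, 18, 21, 23, 26, 28, 31, 33, 39, 43]:

lo=0, hi=11, mid=5, arr[mid]=23 -> 23 > 16, search left half
lo=0, hi=4, mid=2, arr[mid]=11 -> 11 < 16, search right half
lo=3, hi=4, mid=3, arr[mid]=18 -> 18 > 16, search left half
lo=3 > hi=2, target 16 not found

Binary search determines that 16 is not in the array after 3 comparisons. The search space was exhausted without finding the target.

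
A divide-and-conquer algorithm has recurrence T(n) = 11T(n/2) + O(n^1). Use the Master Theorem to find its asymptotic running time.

Master Theorem for T(n) = 11T(n/2) + O(n^1):

a = 11, b = 2, c = 1
log_b(a) = log_2(11) = 3.4594

Case 1: c = 1 < log_2(11) = 3.4594
T(n) = O(n^(log_2 11))

For T(n) = 11T(n/2) + O(n^1): log_2(11) = 3.4594. This is Case 1 of the Master Theorem (c < log_b(a), work dominated by leaves), giving O(n^(log_2 11)).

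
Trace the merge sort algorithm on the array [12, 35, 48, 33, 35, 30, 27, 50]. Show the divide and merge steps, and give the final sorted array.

Merge sort trace:

Split: [12, 35, 48, 33, 35, 30, 27, 50] -> [12, 35, 48, 33] and [35, 30, 27, 50]
  Split: [12, 35, 48, 33] -> [12, 35] and [48, 33]
    Split: [12, 35] -> [12] and [35]
    Merge: [12] + [35] -> [12, 35]
    Split: [48, 33] -> [48] and [33]
    Merge: [48] + [33] -> [33, 48]
  Merge: [12, 35] + [33, 48] -> [12, 33, 35, 48]
  Split: [35, 30, 27, 50] -> [35, 30] and [27, 50]
    Split: [35, 30] -> [35] and [30]
    Merge: [35] + [30] -> [30, 35]
    Split: [27, 50] -> [27] and [50]
    Merge: [27] + [50] -> [27, 50]
  Merge: [30, 35] + [27, 50] -> [27, 30, 35, 50]
Merge: [12, 33, 35, 48] + [27, 30, 35, 50] -> [12, 27, 30, 33, 35, 35, 48, 50]

Final sorted array: [12, 27, 30, 33, 35, 35, 48, 50]

The merge sort proceeds by recursively splitting the array and merging sorted halves.
After all merges, the sorted array is [12, 27, 30, 33, 35, 35, 48, 50].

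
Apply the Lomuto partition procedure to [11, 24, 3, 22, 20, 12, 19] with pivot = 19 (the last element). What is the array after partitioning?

Lomuto partition with pivot = 19:

Initial array: [11, 24, 3, 22, 20, 12, 19]

arr[0]=11 <= 19: swap with position 0, array becomes [11, 24, 3, 22, 20, 12, 19]
arr[1]=24 > 19: no swap
arr[2]=3 <= 19: swap with position 1, array becomes [11, 3, 24, 22, 20, 12, 19]
arr[3]=22 > 19: no swap
arr[4]=20 > 19: no swap
arr[5]=12 <= 19: swap with position 2, array becomes [11, 3, 12, 22, 20, 24, 19]

Place pivot at position 3: [11, 3, 12, 19, 20, 24, 22]
Pivot position: 3

After partitioning with pivot 19, the array becomes [11, 3, 12, 19, 20, 24, 22]. The pivot is placed at index 3. All elements to the left of the pivot are <= 19, and all elements to the right are > 19.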